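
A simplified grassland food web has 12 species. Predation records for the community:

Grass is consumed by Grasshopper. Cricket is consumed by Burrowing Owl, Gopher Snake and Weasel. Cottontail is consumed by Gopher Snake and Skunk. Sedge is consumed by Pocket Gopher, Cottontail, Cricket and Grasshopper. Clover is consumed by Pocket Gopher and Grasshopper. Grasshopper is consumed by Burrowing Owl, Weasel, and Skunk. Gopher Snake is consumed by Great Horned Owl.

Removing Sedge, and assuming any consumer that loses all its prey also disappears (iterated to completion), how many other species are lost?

4

Remove Sedge.
Round 1: Cottontail (all prey gone), Cricket (all prey gone) → extinct.
Round 2: Gopher Snake (all prey gone) → extinct.
Round 3: Great Horned Owl (all prey gone) → extinct.
No further losses. Total secondary extinctions: 4.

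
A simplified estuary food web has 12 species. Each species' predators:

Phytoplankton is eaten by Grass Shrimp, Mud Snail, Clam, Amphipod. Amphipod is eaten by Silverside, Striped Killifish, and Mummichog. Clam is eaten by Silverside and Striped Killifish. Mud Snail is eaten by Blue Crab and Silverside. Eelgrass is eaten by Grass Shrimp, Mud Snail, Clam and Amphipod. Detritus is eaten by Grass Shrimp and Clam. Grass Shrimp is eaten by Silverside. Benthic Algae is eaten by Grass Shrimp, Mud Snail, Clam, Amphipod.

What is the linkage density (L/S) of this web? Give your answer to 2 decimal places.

L/S = 1.83

There are L = 22 links among S = 12 species.
L/S = 22/12 = 1.8333 ≈ 1.83.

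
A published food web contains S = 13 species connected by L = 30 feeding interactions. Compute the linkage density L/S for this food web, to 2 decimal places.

L/S = 2.31

There are L = 30 links among S = 13 species.
L/S = 30/13 = 2.3077 ≈ 2.31.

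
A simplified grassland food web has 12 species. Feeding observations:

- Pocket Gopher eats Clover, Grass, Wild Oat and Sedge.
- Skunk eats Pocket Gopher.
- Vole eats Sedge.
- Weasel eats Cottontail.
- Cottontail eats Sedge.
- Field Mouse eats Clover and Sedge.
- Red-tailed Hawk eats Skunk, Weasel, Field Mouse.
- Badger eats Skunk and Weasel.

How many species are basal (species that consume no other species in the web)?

Basal species (no prey listed): Sedge, Wild Oat, Clover, Grass.
Count: 4.

4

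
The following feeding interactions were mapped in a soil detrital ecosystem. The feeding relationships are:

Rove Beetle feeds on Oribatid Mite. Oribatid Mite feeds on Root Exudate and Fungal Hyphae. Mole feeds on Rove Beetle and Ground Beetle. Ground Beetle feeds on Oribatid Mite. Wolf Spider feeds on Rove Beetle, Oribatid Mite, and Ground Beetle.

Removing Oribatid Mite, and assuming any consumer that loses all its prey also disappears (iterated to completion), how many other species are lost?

4

Remove Oribatid Mite.
Round 1: Rove Beetle (all prey gone), Ground Beetle (all prey gone) → extinct.
Round 2: Mole (all prey gone), Wolf Spider (all prey gone) → extinct.
No further losses. Total secondary extinctions: 4.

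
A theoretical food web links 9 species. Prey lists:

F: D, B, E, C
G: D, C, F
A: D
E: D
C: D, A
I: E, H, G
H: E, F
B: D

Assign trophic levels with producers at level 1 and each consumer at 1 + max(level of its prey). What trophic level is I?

D is a producer → level 1.
A eats D → level 2.
C eats A (level 2); other prey at levels: D 1 → level 3.
F eats C (level 3); other prey at levels: D 1, B 2, E 2 → level 4.
H eats F (level 4); other prey at levels: E 2 → level 5.
I eats H (level 5); other prey at levels: E 2, G 5 → level 6.

Trophic level 6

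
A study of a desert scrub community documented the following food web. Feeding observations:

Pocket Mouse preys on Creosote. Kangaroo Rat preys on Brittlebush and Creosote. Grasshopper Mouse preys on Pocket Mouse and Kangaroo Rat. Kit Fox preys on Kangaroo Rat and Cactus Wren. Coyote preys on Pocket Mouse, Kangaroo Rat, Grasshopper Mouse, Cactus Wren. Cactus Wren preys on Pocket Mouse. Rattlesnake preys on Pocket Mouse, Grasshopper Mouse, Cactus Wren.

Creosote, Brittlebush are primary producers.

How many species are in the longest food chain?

4 species

One longest chain: Creosote → Pocket Mouse → Cactus Wren → Rattlesnake.
It has 4 species and 3 links.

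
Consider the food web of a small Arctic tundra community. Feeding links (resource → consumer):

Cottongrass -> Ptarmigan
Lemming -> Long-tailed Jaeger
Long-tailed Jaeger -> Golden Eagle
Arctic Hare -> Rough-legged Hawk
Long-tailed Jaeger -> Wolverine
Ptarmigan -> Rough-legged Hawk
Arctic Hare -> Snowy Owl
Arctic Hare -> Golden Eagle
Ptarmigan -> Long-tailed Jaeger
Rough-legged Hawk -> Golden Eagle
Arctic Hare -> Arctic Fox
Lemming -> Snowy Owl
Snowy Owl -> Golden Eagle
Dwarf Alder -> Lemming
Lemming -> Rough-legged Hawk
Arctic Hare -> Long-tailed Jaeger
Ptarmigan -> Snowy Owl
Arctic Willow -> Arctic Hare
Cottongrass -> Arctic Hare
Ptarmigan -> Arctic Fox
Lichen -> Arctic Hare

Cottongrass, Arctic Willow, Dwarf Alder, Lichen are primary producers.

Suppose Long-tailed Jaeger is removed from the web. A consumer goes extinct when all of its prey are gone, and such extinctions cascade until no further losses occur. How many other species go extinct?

1

Remove Long-tailed Jaeger.
Round 1: Wolverine (all prey gone) → extinct.
No further losses. Total secondary extinctions: 1.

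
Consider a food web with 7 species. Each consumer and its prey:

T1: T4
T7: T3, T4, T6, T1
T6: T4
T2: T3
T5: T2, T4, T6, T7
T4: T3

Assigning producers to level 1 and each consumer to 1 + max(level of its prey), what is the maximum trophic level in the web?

5

Producers (level 1): T3.
T3 → T4 → T6 → T7 → T5 gives T5 level 5.
No species has a prey at level 5, so no species reaches level 6.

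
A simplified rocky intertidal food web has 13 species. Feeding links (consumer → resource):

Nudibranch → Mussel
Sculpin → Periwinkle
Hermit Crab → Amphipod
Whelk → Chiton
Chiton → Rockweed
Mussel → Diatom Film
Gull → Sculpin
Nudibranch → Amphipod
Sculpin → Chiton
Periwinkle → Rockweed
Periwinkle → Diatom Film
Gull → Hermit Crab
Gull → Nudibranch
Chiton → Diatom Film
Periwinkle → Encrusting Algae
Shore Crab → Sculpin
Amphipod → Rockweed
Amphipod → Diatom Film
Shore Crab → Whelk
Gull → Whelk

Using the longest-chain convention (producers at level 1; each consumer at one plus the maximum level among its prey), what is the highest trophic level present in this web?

Producers (level 1): Rockweed, Diatom Film, Encrusting Algae.
Rockweed → Chiton → Whelk → Shore Crab gives Shore Crab level 4.
No species has a prey at level 4, so no species reaches level 5.

4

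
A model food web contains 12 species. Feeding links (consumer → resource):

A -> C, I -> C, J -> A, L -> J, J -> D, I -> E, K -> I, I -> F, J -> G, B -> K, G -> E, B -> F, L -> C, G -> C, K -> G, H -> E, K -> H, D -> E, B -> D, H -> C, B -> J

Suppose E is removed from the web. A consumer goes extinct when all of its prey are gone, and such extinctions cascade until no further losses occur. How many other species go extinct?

1

Remove E.
Round 1: D (all prey gone) → extinct.
No further losses. Total secondary extinctions: 1.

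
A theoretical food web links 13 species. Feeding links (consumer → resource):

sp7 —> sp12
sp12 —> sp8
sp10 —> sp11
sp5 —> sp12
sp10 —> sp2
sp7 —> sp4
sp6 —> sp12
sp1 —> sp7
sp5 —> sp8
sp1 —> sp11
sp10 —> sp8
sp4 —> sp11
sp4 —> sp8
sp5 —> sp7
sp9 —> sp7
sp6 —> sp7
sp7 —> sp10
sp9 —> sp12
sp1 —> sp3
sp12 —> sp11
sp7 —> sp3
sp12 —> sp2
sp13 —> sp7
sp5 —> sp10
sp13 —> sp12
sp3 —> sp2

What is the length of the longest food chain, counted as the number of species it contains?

4 species

One longest chain: sp11 → sp12 → sp7 → sp1.
It has 4 species and 3 links.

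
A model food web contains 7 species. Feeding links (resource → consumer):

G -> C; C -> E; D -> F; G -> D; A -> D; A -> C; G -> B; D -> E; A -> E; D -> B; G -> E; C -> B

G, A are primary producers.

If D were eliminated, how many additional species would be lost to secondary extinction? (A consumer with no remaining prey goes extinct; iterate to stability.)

Remove D.
Round 1: F (all prey gone) → extinct.
No further losses. Total secondary extinctions: 1.

1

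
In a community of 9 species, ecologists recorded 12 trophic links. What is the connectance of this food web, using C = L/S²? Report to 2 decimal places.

C = 0.15

The web has S = 9 species and L = 12 feeding links.
C = L / S² = 12 / 81 = 0.1481 ≈ 0.15.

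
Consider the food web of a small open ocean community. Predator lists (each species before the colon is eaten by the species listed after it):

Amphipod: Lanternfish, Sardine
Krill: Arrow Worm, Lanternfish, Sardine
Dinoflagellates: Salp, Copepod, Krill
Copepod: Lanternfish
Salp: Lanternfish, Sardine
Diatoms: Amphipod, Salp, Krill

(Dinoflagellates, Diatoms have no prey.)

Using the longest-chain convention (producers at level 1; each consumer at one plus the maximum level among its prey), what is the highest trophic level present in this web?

3

Producers (level 1): Dinoflagellates, Diatoms.
Dinoflagellates → Krill → Arrow Worm gives Arrow Worm level 3.
No species has a prey at level 3, so no species reaches level 4.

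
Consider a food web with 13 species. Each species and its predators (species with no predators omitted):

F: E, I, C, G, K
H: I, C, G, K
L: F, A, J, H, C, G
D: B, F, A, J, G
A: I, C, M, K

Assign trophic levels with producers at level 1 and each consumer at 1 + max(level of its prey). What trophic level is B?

Trophic level 2

D is a producer → level 1.
B eats D → level 2.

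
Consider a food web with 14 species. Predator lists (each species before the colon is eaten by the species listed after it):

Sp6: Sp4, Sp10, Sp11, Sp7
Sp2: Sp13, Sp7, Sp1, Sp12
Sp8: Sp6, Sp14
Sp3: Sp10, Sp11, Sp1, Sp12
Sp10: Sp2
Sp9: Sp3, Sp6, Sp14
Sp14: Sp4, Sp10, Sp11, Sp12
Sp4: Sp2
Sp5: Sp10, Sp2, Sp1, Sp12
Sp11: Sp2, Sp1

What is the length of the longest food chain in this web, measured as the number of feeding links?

4 links

One longest chain: Sp9 → Sp3 → Sp11 → Sp2 → Sp13.
It has 5 species and 4 links.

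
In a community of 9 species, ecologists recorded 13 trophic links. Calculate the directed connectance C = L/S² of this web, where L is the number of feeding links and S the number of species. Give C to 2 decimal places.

The web has S = 9 species and L = 13 feeding links.
C = L / S² = 13 / 81 = 0.1605 ≈ 0.16.

C = 0.16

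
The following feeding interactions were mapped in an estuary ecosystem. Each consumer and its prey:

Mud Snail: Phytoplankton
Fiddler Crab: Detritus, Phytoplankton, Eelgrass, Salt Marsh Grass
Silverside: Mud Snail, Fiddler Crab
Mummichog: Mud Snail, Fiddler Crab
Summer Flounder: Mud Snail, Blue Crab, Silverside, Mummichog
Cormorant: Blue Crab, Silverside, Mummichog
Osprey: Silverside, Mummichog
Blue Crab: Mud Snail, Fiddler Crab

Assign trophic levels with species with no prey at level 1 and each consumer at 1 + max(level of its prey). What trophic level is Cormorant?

Phytoplankton has no prey (basal) → level 1.
Mud Snail eats Phytoplankton → level 2.
Mummichog eats Mud Snail (level 2); other prey at levels: Fiddler Crab 2 → level 3.
Cormorant eats Mummichog (level 3); other prey at levels: Blue Crab 3, Silverside 3 → level 4.

Trophic level 4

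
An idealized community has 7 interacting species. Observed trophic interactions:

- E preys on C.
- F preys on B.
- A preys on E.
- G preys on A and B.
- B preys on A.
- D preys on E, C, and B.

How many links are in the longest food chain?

One longest chain: C → E → A → B → G.
It has 5 species and 4 links.

4 links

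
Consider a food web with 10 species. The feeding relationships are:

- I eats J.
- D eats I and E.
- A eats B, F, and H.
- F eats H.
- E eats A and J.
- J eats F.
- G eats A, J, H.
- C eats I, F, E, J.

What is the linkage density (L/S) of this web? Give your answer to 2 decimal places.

L/S = 1.70

There are L = 17 links among S = 10 species.
L/S = 17/10 = 1.7000 ≈ 1.70.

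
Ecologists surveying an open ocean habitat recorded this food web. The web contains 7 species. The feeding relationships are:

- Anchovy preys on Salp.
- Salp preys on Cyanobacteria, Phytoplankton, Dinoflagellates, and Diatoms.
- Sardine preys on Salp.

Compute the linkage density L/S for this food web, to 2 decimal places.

There are L = 6 links among S = 7 species.
L/S = 6/7 = 0.8571 ≈ 0.86.

L/S = 0.86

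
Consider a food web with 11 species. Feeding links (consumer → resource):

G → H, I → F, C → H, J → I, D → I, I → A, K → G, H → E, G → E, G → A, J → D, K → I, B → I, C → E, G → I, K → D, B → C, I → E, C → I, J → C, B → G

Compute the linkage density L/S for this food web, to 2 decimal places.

There are L = 21 links among S = 11 species.
L/S = 21/11 = 1.9091 ≈ 1.91.

L/S = 1.91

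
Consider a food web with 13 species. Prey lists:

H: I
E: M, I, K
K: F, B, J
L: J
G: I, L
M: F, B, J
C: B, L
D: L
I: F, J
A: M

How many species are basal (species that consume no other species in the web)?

Basal species (no prey listed): F, B, J.
Count: 3.

3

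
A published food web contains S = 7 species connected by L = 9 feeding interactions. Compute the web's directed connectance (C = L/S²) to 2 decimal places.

The web has S = 7 species and L = 9 feeding links.
C = L / S² = 9 / 49 = 0.1837 ≈ 0.18.

C = 0.18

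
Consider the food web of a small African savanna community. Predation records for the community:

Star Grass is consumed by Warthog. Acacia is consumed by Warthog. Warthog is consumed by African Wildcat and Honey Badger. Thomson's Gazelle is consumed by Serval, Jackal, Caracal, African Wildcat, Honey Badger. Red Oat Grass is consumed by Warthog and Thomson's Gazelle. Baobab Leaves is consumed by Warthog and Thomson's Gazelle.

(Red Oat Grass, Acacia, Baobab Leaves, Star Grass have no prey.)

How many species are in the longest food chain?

3 species

One longest chain: Red Oat Grass → Thomson's Gazelle → Jackal.
It has 3 species and 2 links.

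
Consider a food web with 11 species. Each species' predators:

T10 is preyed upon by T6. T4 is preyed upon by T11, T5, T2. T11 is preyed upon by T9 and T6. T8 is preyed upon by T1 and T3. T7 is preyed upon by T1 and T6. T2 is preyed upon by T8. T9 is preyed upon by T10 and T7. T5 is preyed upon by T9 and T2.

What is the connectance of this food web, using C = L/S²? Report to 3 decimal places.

C = 0.124

The web has S = 11 species and L = 15 feeding links.
C = L / S² = 15 / 121 = 0.1240 ≈ 0.124.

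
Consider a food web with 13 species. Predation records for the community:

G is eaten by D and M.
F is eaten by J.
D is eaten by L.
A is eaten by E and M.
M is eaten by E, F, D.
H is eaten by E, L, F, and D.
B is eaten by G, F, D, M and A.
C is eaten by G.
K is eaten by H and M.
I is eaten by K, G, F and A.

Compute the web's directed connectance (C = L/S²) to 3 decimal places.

The web has S = 13 species and L = 25 feeding links.
C = L / S² = 25 / 169 = 0.1479 ≈ 0.148.

C = 0.148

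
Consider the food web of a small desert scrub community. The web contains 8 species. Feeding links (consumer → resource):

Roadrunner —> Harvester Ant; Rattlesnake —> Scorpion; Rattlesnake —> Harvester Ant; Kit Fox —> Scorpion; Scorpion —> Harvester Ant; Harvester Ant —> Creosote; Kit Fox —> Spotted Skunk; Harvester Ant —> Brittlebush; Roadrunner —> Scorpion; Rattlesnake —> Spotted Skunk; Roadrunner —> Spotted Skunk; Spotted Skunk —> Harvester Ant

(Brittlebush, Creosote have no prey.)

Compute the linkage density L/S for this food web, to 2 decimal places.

L/S = 1.50

There are L = 12 links among S = 8 species.
L/S = 12/8 = 1.5000 ≈ 1.50.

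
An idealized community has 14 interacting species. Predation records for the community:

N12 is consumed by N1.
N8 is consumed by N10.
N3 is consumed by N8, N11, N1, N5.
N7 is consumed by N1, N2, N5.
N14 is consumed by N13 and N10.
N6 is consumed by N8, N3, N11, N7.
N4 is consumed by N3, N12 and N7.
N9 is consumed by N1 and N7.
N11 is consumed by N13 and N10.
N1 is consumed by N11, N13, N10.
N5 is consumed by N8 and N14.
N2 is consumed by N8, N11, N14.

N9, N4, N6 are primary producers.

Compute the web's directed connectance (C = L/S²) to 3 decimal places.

C = 0.153

The web has S = 14 species and L = 30 feeding links.
C = L / S² = 30 / 196 = 0.1531 ≈ 0.153.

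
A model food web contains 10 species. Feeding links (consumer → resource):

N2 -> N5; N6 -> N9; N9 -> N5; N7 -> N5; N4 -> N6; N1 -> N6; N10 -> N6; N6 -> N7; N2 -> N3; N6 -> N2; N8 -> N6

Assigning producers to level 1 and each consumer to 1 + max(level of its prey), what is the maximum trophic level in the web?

Producers (level 1): N3, N5.
N3 → N2 → N6 → N4 gives N4 level 4.
No species has a prey at level 4, so no species reaches level 5.

4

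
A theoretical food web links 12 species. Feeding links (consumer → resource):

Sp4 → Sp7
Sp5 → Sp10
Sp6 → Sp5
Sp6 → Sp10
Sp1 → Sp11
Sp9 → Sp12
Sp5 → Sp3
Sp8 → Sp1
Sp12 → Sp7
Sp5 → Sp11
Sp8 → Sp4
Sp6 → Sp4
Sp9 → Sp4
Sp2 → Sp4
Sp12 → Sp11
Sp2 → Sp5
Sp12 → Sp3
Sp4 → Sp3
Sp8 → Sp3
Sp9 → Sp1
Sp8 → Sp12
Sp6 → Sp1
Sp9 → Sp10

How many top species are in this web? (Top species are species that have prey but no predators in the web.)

Top species (has prey, but nothing eats it): Sp8, Sp9, Sp2, Sp6.
Count: 4.

4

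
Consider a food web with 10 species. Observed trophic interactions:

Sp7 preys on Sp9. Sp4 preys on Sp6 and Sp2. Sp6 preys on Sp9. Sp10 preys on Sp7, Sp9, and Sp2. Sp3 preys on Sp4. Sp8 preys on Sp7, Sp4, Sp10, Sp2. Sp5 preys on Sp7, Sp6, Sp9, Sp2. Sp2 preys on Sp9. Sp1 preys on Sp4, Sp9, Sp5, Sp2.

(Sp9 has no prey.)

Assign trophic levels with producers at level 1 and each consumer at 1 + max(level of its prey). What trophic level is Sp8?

Trophic level 4

Sp9 is a producer → level 1.
Sp6 eats Sp9 → level 2.
Sp4 eats Sp6 (level 2); other prey at levels: Sp2 2 → level 3.
Sp8 eats Sp4 (level 3); other prey at levels: Sp2 2, Sp7 2, Sp10 3 → level 4.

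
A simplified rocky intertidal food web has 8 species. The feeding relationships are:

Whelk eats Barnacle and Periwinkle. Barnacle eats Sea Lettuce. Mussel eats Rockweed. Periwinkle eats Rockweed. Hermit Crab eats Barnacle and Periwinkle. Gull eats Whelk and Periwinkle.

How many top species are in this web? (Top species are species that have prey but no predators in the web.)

3

Top species (has prey, but nothing eats it): Mussel, Hermit Crab, Gull.
Count: 3.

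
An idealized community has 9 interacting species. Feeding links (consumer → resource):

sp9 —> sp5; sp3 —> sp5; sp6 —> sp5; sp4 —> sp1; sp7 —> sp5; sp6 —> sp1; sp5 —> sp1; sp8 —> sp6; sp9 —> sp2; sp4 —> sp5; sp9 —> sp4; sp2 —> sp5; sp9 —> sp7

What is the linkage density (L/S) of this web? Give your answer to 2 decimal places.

There are L = 13 links among S = 9 species.
L/S = 13/9 = 1.4444 ≈ 1.44.

L/S = 1.44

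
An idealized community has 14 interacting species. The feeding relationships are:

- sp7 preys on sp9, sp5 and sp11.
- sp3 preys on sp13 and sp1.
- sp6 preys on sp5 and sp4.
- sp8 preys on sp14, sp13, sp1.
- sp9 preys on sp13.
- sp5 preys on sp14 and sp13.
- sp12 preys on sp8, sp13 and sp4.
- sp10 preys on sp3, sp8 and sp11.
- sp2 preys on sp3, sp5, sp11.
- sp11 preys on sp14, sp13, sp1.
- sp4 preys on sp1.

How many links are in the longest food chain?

2 links

One longest chain: sp14 → sp11 → sp10.
It has 3 species and 2 links.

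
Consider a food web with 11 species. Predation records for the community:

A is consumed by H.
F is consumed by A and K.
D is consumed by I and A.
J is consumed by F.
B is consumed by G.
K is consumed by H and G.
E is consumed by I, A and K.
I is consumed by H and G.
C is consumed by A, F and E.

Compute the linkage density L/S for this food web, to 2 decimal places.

There are L = 17 links among S = 11 species.
L/S = 17/11 = 1.5455 ≈ 1.55.

L/S = 1.55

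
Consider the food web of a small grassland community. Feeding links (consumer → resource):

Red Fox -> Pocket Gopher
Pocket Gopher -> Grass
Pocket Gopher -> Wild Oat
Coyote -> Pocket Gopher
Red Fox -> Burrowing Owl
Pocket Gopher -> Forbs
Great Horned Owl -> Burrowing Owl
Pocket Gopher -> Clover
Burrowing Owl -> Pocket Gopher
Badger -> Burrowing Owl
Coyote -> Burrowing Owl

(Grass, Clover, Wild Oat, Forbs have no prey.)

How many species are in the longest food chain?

4 species

One longest chain: Grass → Pocket Gopher → Burrowing Owl → Great Horned Owl.
It has 4 species and 3 links.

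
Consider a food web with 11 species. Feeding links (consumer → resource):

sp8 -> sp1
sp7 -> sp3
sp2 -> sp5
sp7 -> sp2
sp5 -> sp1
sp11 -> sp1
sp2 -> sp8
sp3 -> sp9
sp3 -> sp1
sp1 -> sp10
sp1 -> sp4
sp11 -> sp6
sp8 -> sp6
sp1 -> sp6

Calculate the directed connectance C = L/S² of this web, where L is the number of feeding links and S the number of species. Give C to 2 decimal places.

The web has S = 11 species and L = 14 feeding links.
C = L / S² = 14 / 121 = 0.1157 ≈ 0.12.

C = 0.12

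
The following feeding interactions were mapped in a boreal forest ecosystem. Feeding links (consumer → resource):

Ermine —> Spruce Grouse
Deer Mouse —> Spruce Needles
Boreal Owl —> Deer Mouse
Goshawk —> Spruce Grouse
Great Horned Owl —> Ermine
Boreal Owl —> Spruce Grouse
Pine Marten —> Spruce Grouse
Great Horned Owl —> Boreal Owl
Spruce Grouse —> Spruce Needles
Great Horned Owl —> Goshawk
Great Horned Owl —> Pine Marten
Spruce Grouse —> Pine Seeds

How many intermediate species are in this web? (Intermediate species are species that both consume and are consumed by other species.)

Intermediate species (has both prey and predators): Deer Mouse, Spruce Grouse, Boreal Owl, Pine Marten, Goshawk, Ermine.
Count: 6.

6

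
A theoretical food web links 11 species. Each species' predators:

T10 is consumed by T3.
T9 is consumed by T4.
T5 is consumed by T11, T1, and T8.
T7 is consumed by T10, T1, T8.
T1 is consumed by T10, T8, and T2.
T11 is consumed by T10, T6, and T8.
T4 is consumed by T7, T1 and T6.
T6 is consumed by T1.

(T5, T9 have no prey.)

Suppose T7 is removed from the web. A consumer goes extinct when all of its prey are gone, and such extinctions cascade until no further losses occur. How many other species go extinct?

0

Remove T7.
Every predator of it retains at least one other prey: T1 still has T5, T4, T6; T8 still has T5, T11, T1; T10 still has T11, T1.
No consumer loses all prey, so no secondary extinctions occur.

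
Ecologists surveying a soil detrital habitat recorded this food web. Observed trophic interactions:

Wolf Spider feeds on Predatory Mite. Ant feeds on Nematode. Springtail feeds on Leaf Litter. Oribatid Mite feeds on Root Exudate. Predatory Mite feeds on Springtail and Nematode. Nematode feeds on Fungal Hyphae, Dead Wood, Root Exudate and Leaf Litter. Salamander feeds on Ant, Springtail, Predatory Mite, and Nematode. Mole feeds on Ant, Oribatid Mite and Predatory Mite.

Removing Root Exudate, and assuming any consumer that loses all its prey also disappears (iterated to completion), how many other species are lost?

Remove Root Exudate.
Round 1: Oribatid Mite (all prey gone) → extinct.
No further losses. Total secondary extinctions: 1.

1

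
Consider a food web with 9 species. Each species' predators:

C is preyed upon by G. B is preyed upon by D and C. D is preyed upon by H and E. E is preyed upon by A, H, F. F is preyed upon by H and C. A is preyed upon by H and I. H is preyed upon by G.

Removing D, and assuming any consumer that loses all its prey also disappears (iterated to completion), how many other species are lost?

5

Remove D.
Round 1: E (all prey gone) → extinct.
Round 2: F (all prey gone), A (all prey gone) → extinct.
Round 3: I (all prey gone), H (all prey gone) → extinct.
No further losses. Total secondary extinctions: 5.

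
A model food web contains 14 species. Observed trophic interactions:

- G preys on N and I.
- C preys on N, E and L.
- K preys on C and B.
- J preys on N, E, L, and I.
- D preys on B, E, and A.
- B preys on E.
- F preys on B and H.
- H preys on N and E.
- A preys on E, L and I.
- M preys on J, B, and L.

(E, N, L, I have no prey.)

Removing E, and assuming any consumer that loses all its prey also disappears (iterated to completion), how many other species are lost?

1

Remove E.
Round 1: B (all prey gone) → extinct.
No further losses. Total secondary extinctions: 1.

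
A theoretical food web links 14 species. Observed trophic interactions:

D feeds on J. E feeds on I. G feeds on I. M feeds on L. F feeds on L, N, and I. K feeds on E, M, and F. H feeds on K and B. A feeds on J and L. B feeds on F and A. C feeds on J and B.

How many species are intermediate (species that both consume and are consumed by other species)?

Intermediate species (has both prey and predators): F, A, E, M, B, K.
Count: 6.

6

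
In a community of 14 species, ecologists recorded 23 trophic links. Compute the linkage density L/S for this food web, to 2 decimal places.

L/S = 1.64

There are L = 23 links among S = 14 species.
L/S = 23/14 = 1.6429 ≈ 1.64.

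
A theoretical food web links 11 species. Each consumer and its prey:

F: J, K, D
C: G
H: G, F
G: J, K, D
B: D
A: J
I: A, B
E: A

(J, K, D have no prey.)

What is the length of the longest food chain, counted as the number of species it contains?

3 species

One longest chain: J → A → I.
It has 3 species and 2 links.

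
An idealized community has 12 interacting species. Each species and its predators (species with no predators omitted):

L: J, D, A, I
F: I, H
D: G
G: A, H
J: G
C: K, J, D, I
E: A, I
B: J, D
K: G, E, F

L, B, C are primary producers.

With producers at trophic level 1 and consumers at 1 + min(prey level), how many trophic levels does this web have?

Producers (level 1): L, B, C.
Following each consumer down to its lowest-level prey: C → K → F → H (levels 1 through 4).
All prey of H (F 3, G 3) are at level 3 or above, so H is at level 1 + 3 = 4.
Every consumer has at least one prey at level 3 or below, so none exceeds level 4.

4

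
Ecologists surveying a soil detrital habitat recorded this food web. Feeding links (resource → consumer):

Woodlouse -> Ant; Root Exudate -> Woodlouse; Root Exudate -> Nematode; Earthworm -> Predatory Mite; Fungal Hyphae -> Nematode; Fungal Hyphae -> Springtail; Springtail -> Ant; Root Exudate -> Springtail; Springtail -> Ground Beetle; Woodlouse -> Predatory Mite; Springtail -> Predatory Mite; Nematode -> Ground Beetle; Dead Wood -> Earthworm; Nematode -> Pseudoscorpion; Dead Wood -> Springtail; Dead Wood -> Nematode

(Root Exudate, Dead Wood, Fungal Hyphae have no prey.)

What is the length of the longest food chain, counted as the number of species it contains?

One longest chain: Root Exudate → Springtail → Ant.
It has 3 species and 2 links.

3 species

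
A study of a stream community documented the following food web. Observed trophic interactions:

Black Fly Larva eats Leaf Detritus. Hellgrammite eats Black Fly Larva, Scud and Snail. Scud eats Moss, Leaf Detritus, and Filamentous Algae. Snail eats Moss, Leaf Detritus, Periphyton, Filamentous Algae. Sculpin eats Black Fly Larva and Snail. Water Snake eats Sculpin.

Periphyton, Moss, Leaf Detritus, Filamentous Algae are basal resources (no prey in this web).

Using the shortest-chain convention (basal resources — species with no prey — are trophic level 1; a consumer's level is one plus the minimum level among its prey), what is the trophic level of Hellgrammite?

Trophic level 3

Periphyton has no prey (basal) → level 1.
Snail eats Periphyton → level 2.
Hellgrammite eats Snail → level 3.
No prey of Hellgrammite is below level 2, so 3 is the minimum.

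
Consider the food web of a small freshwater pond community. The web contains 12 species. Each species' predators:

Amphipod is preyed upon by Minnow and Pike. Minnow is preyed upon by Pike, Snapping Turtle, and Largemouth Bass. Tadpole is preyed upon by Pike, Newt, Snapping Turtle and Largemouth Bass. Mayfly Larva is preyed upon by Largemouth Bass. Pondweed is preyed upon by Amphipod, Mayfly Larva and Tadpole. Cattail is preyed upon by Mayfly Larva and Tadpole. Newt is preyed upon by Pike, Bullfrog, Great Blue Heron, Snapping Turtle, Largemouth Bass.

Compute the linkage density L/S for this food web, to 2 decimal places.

L/S = 1.67

There are L = 20 links among S = 12 species.
L/S = 20/12 = 1.6667 ≈ 1.67.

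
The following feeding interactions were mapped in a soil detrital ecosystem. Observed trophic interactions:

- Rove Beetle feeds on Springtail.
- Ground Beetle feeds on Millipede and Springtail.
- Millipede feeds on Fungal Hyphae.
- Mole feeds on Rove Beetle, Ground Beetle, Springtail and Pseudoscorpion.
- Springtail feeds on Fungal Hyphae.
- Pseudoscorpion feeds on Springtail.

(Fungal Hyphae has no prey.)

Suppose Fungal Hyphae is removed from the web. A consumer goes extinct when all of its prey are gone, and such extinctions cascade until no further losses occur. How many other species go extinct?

6

Remove Fungal Hyphae.
Round 1: Millipede (all prey gone), Springtail (all prey gone) → extinct.
Round 2: Rove Beetle (all prey gone), Pseudoscorpion (all prey gone), Ground Beetle (all prey gone) → extinct.
Round 3: Mole (all prey gone) → extinct.
No further losses. Total secondary extinctions: 6.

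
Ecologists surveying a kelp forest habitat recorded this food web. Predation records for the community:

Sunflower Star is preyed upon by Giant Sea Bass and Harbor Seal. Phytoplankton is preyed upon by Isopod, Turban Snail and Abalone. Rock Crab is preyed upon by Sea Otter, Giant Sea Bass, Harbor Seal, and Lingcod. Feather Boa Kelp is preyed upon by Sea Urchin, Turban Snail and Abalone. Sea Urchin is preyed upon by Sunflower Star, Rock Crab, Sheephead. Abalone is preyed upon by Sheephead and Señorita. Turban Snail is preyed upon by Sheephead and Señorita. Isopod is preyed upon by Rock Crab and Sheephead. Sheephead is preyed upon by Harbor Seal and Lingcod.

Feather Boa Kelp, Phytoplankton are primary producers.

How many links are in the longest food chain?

One longest chain: Feather Boa Kelp → Sea Urchin → Sunflower Star → Harbor Seal.
It has 4 species and 3 links.

3 links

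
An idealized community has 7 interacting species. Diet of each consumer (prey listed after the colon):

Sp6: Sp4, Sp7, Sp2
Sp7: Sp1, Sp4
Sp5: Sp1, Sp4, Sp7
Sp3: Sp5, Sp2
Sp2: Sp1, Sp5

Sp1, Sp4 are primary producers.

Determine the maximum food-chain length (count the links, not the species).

One longest chain: Sp1 → Sp7 → Sp5 → Sp2 → Sp6.
It has 5 species and 4 links.

4 links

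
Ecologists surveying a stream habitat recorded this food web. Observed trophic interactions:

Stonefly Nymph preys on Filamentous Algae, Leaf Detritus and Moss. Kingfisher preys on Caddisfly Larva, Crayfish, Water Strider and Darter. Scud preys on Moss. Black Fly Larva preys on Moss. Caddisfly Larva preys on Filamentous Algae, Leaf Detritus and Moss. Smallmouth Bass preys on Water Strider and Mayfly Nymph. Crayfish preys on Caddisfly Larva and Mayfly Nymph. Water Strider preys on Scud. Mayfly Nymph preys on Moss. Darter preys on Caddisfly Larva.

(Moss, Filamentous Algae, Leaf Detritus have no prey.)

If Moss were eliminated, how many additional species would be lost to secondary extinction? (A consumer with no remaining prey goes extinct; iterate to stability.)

Remove Moss.
Round 1: Black Fly Larva (all prey gone), Mayfly Nymph (all prey gone), Scud (all prey gone) → extinct.
Round 2: Water Strider (all prey gone) → extinct.
Round 3: Smallmouth Bass (all prey gone) → extinct.
No further losses. Total secondary extinctions: 5.

5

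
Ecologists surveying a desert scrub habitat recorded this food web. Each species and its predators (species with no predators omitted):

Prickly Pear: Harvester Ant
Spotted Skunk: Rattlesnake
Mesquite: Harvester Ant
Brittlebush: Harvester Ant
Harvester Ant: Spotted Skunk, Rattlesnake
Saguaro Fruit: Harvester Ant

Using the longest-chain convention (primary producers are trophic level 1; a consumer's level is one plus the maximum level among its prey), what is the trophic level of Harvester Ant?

Trophic level 2

Prickly Pear is a producer → level 1.
Harvester Ant eats Prickly Pear (level 1); other prey at levels: Brittlebush 1, Mesquite 1, Saguaro Fruit 1 → level 2.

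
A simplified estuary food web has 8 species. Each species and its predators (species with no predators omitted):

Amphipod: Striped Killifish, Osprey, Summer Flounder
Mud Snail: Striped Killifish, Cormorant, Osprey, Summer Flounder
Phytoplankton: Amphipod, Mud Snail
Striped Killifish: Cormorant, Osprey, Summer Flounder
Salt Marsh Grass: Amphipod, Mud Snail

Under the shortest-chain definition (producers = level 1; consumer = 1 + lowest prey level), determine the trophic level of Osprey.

Phytoplankton is a producer → level 1.
Amphipod eats Phytoplankton → level 2.
Osprey eats Amphipod → level 3.
No prey of Osprey is below level 2, so 3 is the minimum.

Trophic level 3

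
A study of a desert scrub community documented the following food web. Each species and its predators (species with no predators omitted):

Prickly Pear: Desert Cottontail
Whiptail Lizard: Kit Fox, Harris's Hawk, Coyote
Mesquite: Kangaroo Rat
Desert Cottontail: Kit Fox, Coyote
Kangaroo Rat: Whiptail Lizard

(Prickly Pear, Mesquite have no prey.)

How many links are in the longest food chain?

3 links

One longest chain: Mesquite → Kangaroo Rat → Whiptail Lizard → Kit Fox.
It has 4 species and 3 links.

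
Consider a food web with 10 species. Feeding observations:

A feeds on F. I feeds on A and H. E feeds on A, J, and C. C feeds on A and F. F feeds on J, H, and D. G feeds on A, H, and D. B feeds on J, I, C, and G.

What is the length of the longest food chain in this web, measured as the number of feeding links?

One longest chain: J → F → A → C → E.
It has 5 species and 4 links.

4 links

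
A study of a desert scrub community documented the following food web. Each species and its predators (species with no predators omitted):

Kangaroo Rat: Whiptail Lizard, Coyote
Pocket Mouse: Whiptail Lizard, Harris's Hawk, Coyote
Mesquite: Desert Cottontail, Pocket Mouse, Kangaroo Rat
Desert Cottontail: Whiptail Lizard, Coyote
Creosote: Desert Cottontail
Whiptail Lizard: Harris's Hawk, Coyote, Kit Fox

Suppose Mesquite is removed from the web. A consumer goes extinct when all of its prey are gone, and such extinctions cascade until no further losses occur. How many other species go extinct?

Remove Mesquite.
Round 1: Pocket Mouse (all prey gone), Kangaroo Rat (all prey gone) → extinct.
No further losses. Total secondary extinctions: 2.

2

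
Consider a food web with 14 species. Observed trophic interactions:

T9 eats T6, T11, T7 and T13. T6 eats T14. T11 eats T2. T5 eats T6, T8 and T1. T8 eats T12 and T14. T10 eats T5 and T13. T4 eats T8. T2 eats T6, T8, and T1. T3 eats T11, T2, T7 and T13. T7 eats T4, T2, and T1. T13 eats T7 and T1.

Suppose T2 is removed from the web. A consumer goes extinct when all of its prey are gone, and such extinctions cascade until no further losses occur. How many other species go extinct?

1

Remove T2.
Round 1: T11 (all prey gone) → extinct.
No further losses. Total secondary extinctions: 1.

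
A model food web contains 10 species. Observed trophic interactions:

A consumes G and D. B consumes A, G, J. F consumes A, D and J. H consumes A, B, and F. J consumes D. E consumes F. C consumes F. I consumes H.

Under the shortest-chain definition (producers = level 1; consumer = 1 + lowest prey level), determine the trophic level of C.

Trophic level 3

D is a producer → level 1.
F eats D → level 2.
C eats F → level 3.
No prey of C is below level 2, so 3 is the minimum.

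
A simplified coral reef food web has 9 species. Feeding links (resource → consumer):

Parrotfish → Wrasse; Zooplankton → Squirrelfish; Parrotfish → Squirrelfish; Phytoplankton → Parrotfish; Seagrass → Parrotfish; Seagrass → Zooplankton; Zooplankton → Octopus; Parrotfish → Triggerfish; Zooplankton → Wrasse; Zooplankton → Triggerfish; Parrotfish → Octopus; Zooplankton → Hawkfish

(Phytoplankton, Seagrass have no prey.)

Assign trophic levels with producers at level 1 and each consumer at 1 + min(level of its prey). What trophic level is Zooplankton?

Seagrass is a producer → level 1.
Zooplankton eats Seagrass → level 2.

Trophic level 2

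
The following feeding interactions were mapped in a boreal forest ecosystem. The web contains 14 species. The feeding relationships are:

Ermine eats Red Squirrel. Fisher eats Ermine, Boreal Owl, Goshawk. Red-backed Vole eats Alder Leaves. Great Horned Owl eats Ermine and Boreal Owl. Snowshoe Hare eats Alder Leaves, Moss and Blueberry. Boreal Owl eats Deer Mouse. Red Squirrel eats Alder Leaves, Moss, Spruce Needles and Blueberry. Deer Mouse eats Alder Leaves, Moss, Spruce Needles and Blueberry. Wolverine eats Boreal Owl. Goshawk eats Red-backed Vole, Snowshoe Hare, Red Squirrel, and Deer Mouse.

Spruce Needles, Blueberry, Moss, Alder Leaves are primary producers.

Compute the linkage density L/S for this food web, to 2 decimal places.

L/S = 1.71

There are L = 24 links among S = 14 species.
L/S = 24/14 = 1.7143 ≈ 1.71.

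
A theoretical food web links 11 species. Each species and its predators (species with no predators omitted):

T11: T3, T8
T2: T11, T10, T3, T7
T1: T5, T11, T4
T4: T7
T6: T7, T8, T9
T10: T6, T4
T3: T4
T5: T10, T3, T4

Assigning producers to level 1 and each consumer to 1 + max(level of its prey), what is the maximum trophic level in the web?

Producers (level 1): T2, T1.
T1 → T5 → T10 → T6 → T9 gives T9 level 5.
No species has a prey at level 5, so no species reaches level 6.

5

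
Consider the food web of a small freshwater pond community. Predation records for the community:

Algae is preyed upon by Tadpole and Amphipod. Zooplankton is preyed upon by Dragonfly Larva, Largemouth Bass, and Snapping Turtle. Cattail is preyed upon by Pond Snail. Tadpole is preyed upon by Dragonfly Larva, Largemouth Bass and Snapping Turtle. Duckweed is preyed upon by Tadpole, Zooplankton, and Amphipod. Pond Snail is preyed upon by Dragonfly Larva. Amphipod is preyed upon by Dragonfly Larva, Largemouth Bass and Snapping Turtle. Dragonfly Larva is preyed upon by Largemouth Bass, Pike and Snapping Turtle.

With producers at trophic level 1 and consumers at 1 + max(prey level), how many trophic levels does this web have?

Producers (level 1): Duckweed, Cattail, Algae.
Duckweed → Amphipod → Dragonfly Larva → Largemouth Bass gives Largemouth Bass level 4.
No species has a prey at level 4, so no species reaches level 5.

4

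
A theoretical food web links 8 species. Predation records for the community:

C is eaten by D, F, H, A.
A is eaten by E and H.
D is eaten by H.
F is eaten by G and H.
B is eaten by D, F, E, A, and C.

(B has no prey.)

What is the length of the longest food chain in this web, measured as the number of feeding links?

One longest chain: B → C → F → G.
It has 4 species and 3 links.

3 links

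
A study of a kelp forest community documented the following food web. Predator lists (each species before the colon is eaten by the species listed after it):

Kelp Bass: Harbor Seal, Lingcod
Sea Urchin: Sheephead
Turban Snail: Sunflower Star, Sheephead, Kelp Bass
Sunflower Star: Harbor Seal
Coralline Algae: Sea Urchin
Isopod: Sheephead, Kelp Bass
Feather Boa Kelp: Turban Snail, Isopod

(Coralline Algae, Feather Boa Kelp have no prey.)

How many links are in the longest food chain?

One longest chain: Feather Boa Kelp → Turban Snail → Sunflower Star → Harbor Seal.
It has 4 species and 3 links.

3 links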